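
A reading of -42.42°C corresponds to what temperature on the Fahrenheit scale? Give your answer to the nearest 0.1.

In Fahrenheit: -42.4200 × 1.8 + 32 = -44.4°F.

-44.4°F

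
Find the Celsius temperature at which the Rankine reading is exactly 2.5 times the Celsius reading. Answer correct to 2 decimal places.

Let C be the Celsius reading. The Rankine reading is R = 1.8·C + 491.67.
Require R = 2.5·C: 1.8·C + 491.67 = 2.5·C.
(-0.7)·C = -491.67  ⇒  C = 702.39.

702.39°C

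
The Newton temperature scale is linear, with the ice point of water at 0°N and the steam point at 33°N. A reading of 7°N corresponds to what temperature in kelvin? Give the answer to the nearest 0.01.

294.36 K

Linear interpolation between the fixed points: C = (7 - 0) × 100 / (33 - 0) = 21.2121°C.
Then 21.2121 + 273.15 = 294.36 K.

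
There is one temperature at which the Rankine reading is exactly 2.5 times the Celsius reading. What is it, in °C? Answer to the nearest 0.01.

Let C be the Celsius reading. The Rankine reading is R = 1.8·C + 491.67.
Require R = 2.5·C: 1.8·C + 491.67 = 2.5·C.
(-0.7)·C = -491.67  ⇒  C = 702.39.

702.39°C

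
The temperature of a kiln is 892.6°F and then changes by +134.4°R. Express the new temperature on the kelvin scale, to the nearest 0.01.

Initial temperature in Celsius: (892.6 - 32) × 5/9 = 478.1111°C.
The 134.4°R change is an interval, so only the factor 5/9 applies: +134.4 × 5/9 = +74.6667°C.
Final Celsius temperature: 478.1111 + 74.6667 = 552.7778°C.
In kelvin: 552.7778 + 273.15 = 825.93 K.

825.93 K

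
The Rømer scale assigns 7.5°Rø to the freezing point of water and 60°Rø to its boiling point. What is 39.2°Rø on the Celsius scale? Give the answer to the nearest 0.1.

Linear interpolation between the fixed points: C = (39.2 - 7.5) × 100 / (60 - 7.5) = 60.3810°C.

60.4°C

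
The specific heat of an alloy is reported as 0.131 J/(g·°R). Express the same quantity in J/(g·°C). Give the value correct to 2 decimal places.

Since only a temperature interval is involved, the additive offset between the scales drops out.
A change of 1°C is a change of 1.8°R, so per °C the value is 0.131 × 1.8 = 0.24.

0.24 J/(g·°C)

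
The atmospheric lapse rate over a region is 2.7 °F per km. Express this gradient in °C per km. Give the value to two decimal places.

1.50 °C/km

Since only a temperature interval is involved, the additive offset between the scales drops out.
A change of 1°F is a change of 5/9°C, so 2.7 × 5/9 = 1.50.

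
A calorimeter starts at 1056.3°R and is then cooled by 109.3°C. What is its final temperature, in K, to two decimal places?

Initial temperature in Celsius: (1056.3 - 491.67) × 5/9 = 313.6833°C.
Final Celsius temperature: 313.6833 - 109.3000 = 204.3833°C.
In kelvin: 204.3833 + 273.15 = 477.53 K.

477.53 K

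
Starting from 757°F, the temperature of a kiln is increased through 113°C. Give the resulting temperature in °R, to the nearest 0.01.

1420.07°R

Initial temperature in Celsius: (757 - 32) × 5/9 = 402.7778°C.
Final Celsius temperature: 402.7778 + 113.0000 = 515.7778°C.
In Rankine: 515.7778 × 1.8 + 491.67 = 1420.07°R.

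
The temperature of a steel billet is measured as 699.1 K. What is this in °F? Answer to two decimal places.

In Celsius: 699.1 - 273.15 = 425.9500°C.
In Fahrenheit: 425.9500 × 1.8 + 32 = 798.71°F.

798.71°F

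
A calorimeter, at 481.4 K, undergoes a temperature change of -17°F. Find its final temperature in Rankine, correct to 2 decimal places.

Initial temperature in Celsius: 481.4 - 273.15 = 208.2500°C.
The 17°F change is an interval, so only the factor 5/9 applies: -17 × 5/9 = -9.4444°C.
Final Celsius temperature: 208.2500 - 9.4444 = 198.8056°C.
In Rankine: 198.8056 × 1.8 + 491.67 = 849.52°R.

849.52°R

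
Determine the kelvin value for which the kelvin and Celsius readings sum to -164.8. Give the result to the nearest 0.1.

Let K be the kelvin reading. The Celsius reading is C = 1·K - 273.15.
Require K + C = -164.8: (2)·K - 273.15 = -164.8.
K = (-164.8 + 273.15) / (2) = 54.2.

54.2 K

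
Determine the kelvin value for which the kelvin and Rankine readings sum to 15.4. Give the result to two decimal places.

Let K be the kelvin reading. The Rankine reading is R = 1.8·K.
Require K + R = 15.4: (2.8)·K = 15.4.
K = (15.4) / (2.8) = 5.50.

5.50 K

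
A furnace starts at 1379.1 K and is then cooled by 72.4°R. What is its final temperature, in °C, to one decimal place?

1065.7°C

Initial temperature in Celsius: 1379.1 - 273.15 = 1105.9500°C.
The 72.4°R change is an interval, so only the factor 5/9 applies: -72.4 × 5/9 = -40.2222°C.
Final Celsius temperature: 1105.9500 - 40.2222 = 1065.7278°C.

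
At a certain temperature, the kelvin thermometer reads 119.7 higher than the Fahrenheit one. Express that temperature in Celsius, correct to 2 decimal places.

151.81°C

Let x be the Fahrenheit reading; then the kelvin reading is 5/9·x + 255.372.
(5/9·x + 255.372) - x = 119.7  ⇒  (-4/9)·x = -135.672  ⇒  x = 305.2625°F.
In Celsius: (305.2625 - 32) × 5/9 = 151.81°C.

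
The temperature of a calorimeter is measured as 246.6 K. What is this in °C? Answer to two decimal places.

-26.55°C

In Celsius: 246.6 - 273.15 = -26.5500°C.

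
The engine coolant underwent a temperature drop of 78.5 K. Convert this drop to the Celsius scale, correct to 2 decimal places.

Kelvin and Celsius degrees are the same size, so the interval is unchanged: 78.50.

78.50°C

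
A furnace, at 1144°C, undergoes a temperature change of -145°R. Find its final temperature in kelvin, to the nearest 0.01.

1336.59 K

The 145°R change is an interval, so only the factor 5/9 applies: -145 × 5/9 = -80.5556°C.
Final Celsius temperature: 1144.0000 - 80.5556 = 1063.4444°C.
In kelvin: 1063.4444 + 273.15 = 1336.59 K.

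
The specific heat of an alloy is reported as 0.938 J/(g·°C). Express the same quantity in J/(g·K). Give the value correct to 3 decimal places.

0.938 J/(g·K)

Since only a temperature interval is involved, the additive offset between the scales drops out.
A change of 1 K is a change of 1°C, so per K the value is 0.938 × 1 = 0.938.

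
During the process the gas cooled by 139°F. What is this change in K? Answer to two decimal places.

77.22 K

An interval of 1°F corresponds to 5/9 K.
139 × 5/9 = 77.22.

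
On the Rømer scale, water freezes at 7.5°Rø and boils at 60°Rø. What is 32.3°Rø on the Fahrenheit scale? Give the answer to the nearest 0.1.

Linear interpolation between the fixed points: C = (32.3 - 7.5) × 100 / (60 - 7.5) = 47.2381°C.
Then 47.2381 × 1.8 + 32 = 117.0°F.

117.0°F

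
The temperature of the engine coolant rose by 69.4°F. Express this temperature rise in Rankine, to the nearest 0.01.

Fahrenheit and Rankine degrees are the same size, so the interval is unchanged: 69.40.

69.40°R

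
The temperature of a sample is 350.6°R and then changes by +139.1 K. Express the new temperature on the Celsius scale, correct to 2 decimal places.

Initial temperature in Celsius: (350.6 - 491.67) × 5/9 = -78.3722°C.
The 139.1 K change is an interval; Kelvin and Celsius degrees are the same size, so ΔC = +139.1°C.
Final Celsius temperature: -78.3722 + 139.1000 = 60.7278°C.

60.73°C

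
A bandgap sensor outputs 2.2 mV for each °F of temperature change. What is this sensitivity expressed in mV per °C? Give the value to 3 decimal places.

Since only a temperature interval is involved, the additive offset between the scales drops out.
A change of 1°C is a change of 1.8°F, so per °C the value is 2.2 × 1.8 = 3.960.

3.960 mV per °C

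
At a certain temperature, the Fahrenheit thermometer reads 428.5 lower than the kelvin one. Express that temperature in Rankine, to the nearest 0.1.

Let x be the kelvin reading; then the Fahrenheit reading is 1.8·x - 459.67.
(1.8·x - 459.67) - x = -428.5  ⇒  (0.8)·x = 31.17  ⇒  x = 38.9625 K.
In Celsius: 38.9625 - 273.15 = -234.1875°C.
In Rankine: -234.1875 × 1.8 + 491.67 = 70.1°R.

70.1°R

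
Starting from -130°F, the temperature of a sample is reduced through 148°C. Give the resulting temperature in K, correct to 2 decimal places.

Initial temperature in Celsius: (-130 - 32) × 5/9 = -90.0000°C.
Final Celsius temperature: -90.0000 - 148.0000 = -238.0000°C.
In kelvin: -238.0000 + 273.15 = 35.15 K.

35.15 K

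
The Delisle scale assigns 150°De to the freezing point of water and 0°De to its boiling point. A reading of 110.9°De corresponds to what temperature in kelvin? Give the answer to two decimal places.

299.22 K

Linear interpolation between the fixed points: C = (110.9 - 150) × 100 / (0 - 150) = 26.0667°C.
Then 26.0667 + 273.15 = 299.22 K.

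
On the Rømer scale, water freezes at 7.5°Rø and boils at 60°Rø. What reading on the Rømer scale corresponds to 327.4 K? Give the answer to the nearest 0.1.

First in Celsius: 327.4 - 273.15 = 54.2500°C.
Linearly onto the Rømer scale: 7.5 + (54.2500 / 100) × (60 - 7.5) = 36.0°Rø.

36.0°Rø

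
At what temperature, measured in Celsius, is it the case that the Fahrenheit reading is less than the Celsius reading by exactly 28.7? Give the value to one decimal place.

-75.9°C

Let C be the Celsius reading. The Fahrenheit reading is F = 1.8·C + 32.
Require F - C = -28.7: (0.8)·C + 32 = -28.7.
C = (-28.7 - 32) / (0.8) = -75.9.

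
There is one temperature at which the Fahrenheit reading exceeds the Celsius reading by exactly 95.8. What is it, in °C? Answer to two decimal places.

79.75°C

Let C be the Celsius reading. The Fahrenheit reading is F = 1.8·C + 32.
Require F - C = 95.8: (0.8)·C + 32 = 95.8.
C = (95.8 - 32) / (0.8) = 79.75.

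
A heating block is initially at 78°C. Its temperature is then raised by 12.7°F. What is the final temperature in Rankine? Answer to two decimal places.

The 12.7°F change is an interval, so only the factor 5/9 applies: +12.7 × 5/9 = +7.0556°C.
Final Celsius temperature: 78.0000 + 7.0556 = 85.0556°C.
In Rankine: 85.0556 × 1.8 + 491.67 = 644.77°R.

644.77°R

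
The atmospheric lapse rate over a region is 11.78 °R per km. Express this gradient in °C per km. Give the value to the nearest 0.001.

6.544 °C/km

The quantity depends on a temperature interval, so only the ratio of degree sizes applies; the offset between the scales is irrelevant.
A change of 1°R is a change of 5/9°C, so 11.78 × 5/9 = 6.544.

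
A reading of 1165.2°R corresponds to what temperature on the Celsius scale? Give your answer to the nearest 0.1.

374.2°C

In Celsius: (1165.2 - 491.67) × 5/9 = 374.1833°C.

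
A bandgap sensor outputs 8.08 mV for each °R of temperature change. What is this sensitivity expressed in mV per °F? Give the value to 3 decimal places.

The quantity depends on a temperature interval, so only the ratio of degree sizes applies; the offset between the scales is irrelevant.
A change of 1°F is a change of 1°R, so per °F the value is 8.08 × 1 = 8.080.

8.080 mV per °F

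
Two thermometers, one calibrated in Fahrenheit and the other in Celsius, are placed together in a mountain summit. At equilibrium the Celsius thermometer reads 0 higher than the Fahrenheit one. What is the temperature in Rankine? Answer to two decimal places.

419.67°R

Let x be the Fahrenheit reading; then the Celsius reading is 5/9·x - 17.7778.
(5/9·x - 17.7778) - x = 0  ⇒  (-4/9)·x = 17.7778  ⇒  x = -40.0000°F.
In Celsius: (-40 - 32) × 5/9 = -40.0000°C.
In Rankine: -40.0000 × 1.8 + 491.67 = 419.67°R.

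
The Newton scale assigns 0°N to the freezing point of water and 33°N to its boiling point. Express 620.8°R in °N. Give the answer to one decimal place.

First in Celsius: (620.8 - 491.67) × 5/9 = 71.7389°C.
Linearly onto the Newton scale: 0 + (71.7389 / 100) × (33 - 0) = 23.7°N.

23.7°N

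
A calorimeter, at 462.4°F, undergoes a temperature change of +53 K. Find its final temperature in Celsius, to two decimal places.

292.11°C

Initial temperature in Celsius: (462.4 - 32) × 5/9 = 239.1111°C.
The 53 K change is an interval; Kelvin and Celsius degrees are the same size, so ΔC = +53°C.
Final Celsius temperature: 239.1111 + 53.0000 = 292.1111°C.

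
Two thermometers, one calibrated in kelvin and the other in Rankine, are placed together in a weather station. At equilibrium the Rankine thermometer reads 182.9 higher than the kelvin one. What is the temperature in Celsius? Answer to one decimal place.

-44.5°C

Let x be the kelvin reading; then the Rankine reading is 1.8·x.
(1.8·x) - x = 182.9  ⇒  (0.8)·x = 182.9  ⇒  x = 228.6250 K.
In Celsius: 228.625 - 273.15 = -44.5°C.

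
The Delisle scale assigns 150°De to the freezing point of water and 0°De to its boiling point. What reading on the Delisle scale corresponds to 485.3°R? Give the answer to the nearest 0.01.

First in Celsius: (485.3 - 491.67) × 5/9 = -3.5389°C.
Linearly onto the Delisle scale: 150 + (-3.5389 / 100) × (0 - 150) = 155.31°De.

155.31°De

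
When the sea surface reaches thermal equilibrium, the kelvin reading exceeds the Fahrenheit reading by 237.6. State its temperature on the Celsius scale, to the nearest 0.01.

Let x be the Fahrenheit reading; then the kelvin reading is 5/9·x + 255.372.
(5/9·x + 255.372) - x = 237.6  ⇒  (-4/9)·x = -17.7722  ⇒  x = 39.9875°F.
In Celsius: (39.9875 - 32) × 5/9 = 4.44°C.

4.44°C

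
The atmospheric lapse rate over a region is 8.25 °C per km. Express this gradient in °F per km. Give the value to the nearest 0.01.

The quantity depends on a temperature interval, so only the ratio of degree sizes applies; the offset between the scales is irrelevant.
A change of 1°C is a change of 1.8°F, so 8.25 × 1.8 = 14.85.

14.85 °F/km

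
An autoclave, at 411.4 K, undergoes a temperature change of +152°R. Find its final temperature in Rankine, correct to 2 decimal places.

892.52°R

Initial temperature in Celsius: 411.4 - 273.15 = 138.2500°C.
The 152°R change is an interval, so only the factor 5/9 applies: +152 × 5/9 = +84.4444°C.
Final Celsius temperature: 138.2500 + 84.4444 = 222.6944°C.
In Rankine: 222.6944 × 1.8 + 491.67 = 892.52°R.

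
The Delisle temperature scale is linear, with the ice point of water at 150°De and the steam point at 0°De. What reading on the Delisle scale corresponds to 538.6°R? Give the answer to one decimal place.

First in Celsius: (538.6 - 491.67) × 5/9 = 26.0722°C.
Linearly onto the Delisle scale: 150 + (26.0722 / 100) × (0 - 150) = 110.9°De.

110.9°De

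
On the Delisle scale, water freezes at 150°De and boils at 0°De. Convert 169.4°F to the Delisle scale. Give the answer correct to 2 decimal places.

35.50°De

First in Celsius: (169.4 - 32) × 5/9 = 76.3333°C.
Linearly onto the Delisle scale: 150 + (76.3333 / 100) × (0 - 150) = 35.50°De.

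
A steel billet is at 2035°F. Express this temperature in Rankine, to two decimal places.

2494.67°R

In Celsius: (2035 - 32) × 5/9 = 1112.7778°C.
In Rankine: 1112.7778 × 1.8 + 491.67 = 2494.67°R.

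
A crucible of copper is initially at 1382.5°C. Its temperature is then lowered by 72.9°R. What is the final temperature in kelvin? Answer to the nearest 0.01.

1615.15 K

The 72.9°R change is an interval, so only the factor 5/9 applies: -72.9 × 5/9 = -40.5000°C.
Final Celsius temperature: 1382.5000 - 40.5000 = 1342.0000°C.
In kelvin: 1342.0000 + 273.15 = 1615.15 K.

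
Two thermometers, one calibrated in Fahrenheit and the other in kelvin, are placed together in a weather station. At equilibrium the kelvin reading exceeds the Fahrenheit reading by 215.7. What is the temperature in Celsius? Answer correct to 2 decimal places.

Let x be the Fahrenheit reading; then the kelvin reading is 5/9·x + 255.372.
(5/9·x + 255.372) - x = 215.7  ⇒  (-4/9)·x = -39.6722  ⇒  x = 89.2625°F.
In Celsius: (89.2625 - 32) × 5/9 = 31.81°C.

31.81°C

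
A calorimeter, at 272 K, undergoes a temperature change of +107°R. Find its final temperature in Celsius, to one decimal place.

Initial temperature in Celsius: 272 - 273.15 = -1.1500°C.
The 107°R change is an interval, so only the factor 5/9 applies: +107 × 5/9 = +59.4444°C.
Final Celsius temperature: -1.1500 + 59.4444 = 58.2944°C.

58.3°C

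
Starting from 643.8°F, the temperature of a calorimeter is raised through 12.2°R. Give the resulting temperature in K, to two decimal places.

619.82 K

Initial temperature in Celsius: (643.8 - 32) × 5/9 = 339.8889°C.
The 12.2°R change is an interval, so only the factor 5/9 applies: +12.2 × 5/9 = +6.7778°C.
Final Celsius temperature: 339.8889 + 6.7778 = 346.6667°C.
In kelvin: 346.6667 + 273.15 = 619.82 K.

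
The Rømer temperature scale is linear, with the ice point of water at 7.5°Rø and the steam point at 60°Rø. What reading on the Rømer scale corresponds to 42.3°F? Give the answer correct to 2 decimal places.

10.50°Rø

First in Celsius: (42.3 - 32) × 5/9 = 5.7222°C.
Linearly onto the Rømer scale: 7.5 + (5.7222 / 100) × (60 - 7.5) = 10.50°Rø.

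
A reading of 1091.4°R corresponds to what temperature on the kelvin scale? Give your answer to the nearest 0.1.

606.3 K

In Celsius: (1091.4 - 491.67) × 5/9 = 333.1833°C.
In kelvin: 333.1833 + 273.15 = 606.3 K.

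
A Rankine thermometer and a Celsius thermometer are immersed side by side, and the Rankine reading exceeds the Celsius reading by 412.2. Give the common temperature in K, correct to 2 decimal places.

173.81 K

Let x be the Rankine reading; then the Celsius reading is 5/9·x - 273.15.
(5/9·x - 273.15) - x = -412.2  ⇒  (-4/9)·x = -139.05  ⇒  x = 312.8625°R.
In Celsius: (312.8625 - 491.67) × 5/9 = -99.3375°C.
In kelvin: -99.3375 + 273.15 = 173.81 K.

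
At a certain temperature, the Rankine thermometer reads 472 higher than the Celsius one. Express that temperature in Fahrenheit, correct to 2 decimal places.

-12.26°F

Let x be the Celsius reading; then the Rankine reading is 1.8·x + 491.67.
(1.8·x + 491.67) - x = 472  ⇒  (0.8)·x = -19.67  ⇒  x = -24.5875°C.
In Fahrenheit: -24.5875 × 1.8 + 32 = -12.26°F.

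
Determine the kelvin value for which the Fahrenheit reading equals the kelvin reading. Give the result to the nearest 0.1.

Let K be the kelvin reading. The Fahrenheit reading is F = 1.8·K - 459.67.
Set F = K: 1.8·K - 459.67 = K.
(0.8)·K = 459.67  ⇒  K = 574.6.

574.6 K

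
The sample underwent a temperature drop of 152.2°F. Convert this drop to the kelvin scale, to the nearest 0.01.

For a temperature interval the offset drops out; only the factor 5/9 applies.
152.2 × 5/9 = 84.56.

84.56 K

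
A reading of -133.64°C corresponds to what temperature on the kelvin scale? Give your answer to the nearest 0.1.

In kelvin: -133.6400 + 273.15 = 139.5 K.

139.5 K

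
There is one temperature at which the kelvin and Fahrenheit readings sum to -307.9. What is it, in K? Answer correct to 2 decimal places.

Let K be the kelvin reading. The Fahrenheit reading is F = 1.8·K - 459.67.
Require K + F = -307.9: (2.8)·K - 459.67 = -307.9.
K = (-307.9 + 459.67) / (2.8) = 54.20.

54.20 K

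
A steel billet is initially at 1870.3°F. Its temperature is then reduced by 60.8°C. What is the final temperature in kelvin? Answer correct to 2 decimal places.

1233.63 K

Initial temperature in Celsius: (1870.3 - 32) × 5/9 = 1021.2778°C.
Final Celsius temperature: 1021.2778 - 60.8000 = 960.4778°C.
In kelvin: 960.4778 + 273.15 = 1233.63 K.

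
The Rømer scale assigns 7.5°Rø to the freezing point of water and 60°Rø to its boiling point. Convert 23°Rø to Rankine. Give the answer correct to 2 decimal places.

544.81°R

Linear interpolation between the fixed points: C = (23 - 7.5) × 100 / (60 - 7.5) = 29.5238°C.
Then 29.5238 × 1.8 + 491.67 = 544.81°R.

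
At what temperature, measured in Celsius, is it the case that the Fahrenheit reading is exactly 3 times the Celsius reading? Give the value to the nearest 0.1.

26.7°C

Let C be the Celsius reading. The Fahrenheit reading is F = 1.8·C + 32.
Require F = 3·C: 1.8·C + 32 = 3·C.
(-1.2)·C = -32  ⇒  C = 26.7.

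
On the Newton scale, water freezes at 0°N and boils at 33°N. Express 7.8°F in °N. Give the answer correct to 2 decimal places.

First in Celsius: (7.8 - 32) × 5/9 = -13.4444°C.
Linearly onto the Newton scale: 0 + (-13.4444 / 100) × (33 - 0) = -4.44°N.

-4.44°N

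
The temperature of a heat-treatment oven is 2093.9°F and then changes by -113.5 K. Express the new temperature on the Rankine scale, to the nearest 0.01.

2349.27°R

Initial temperature in Celsius: (2093.9 - 32) × 5/9 = 1145.5000°C.
The 113.5 K change is an interval; Kelvin and Celsius degrees are the same size, so ΔC = -113.5°C.
Final Celsius temperature: 1145.5000 - 113.5000 = 1032.0000°C.
In Rankine: 1032.0000 × 1.8 + 491.67 = 2349.27°R.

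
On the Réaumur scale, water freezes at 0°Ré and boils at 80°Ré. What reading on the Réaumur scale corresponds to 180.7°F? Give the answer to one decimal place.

First in Celsius: (180.7 - 32) × 5/9 = 82.6111°C.
Linearly onto the Réaumur scale: 0 + (82.6111 / 100) × (80 - 0) = 66.1°Ré.

66.1°Ré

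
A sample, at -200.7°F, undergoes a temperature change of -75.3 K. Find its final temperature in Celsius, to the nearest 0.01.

-204.58°C

Initial temperature in Celsius: (-200.7 - 32) × 5/9 = -129.2778°C.
The 75.3 K change is an interval; Kelvin and Celsius degrees are the same size, so ΔC = -75.3°C.
Final Celsius temperature: -129.2778 - 75.3000 = -204.5778°C.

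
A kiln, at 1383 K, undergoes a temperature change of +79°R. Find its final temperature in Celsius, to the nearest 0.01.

Initial temperature in Celsius: 1383 - 273.15 = 1109.8500°C.
The 79°R change is an interval, so only the factor 5/9 applies: +79 × 5/9 = +43.8889°C.
Final Celsius temperature: 1109.8500 + 43.8889 = 1153.7389°C.

1153.74°C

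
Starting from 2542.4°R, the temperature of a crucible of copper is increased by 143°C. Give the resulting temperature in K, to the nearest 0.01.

1555.44 K

Initial temperature in Celsius: (2542.4 - 491.67) × 5/9 = 1139.2944°C.
Final Celsius temperature: 1139.2944 + 143.0000 = 1282.2944°C.
In kelvin: 1282.2944 + 273.15 = 1555.44 K.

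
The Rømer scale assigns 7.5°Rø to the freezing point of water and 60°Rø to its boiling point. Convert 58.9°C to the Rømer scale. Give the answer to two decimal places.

Linearly onto the Rømer scale: 7.5 + (58.9000 / 100) × (60 - 7.5) = 38.42°Rø.

38.42°Rø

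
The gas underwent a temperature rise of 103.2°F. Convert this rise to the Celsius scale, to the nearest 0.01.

57.33°C

For a temperature interval the offset drops out; only the factor 5/9 applies.
103.2 × 5/9 = 57.33.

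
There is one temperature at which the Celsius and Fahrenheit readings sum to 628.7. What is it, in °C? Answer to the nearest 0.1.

Let C be the Celsius reading. The Fahrenheit reading is F = 1.8·C + 32.
Require C + F = 628.7: (2.8)·C + 32 = 628.7.
C = (628.7 - 32) / (2.8) = 213.1.

213.1°C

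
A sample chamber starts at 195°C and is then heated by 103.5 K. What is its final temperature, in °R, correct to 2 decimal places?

The 103.5 K change is an interval; Kelvin and Celsius degrees are the same size, so ΔC = +103.5°C.
Final Celsius temperature: 195.0000 + 103.5000 = 298.5000°C.
In Rankine: 298.5000 × 1.8 + 491.67 = 1028.97°R.

1028.97°R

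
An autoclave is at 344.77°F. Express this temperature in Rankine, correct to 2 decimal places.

804.44°R

In Celsius: (344.77 - 32) × 5/9 = 173.7611°C.
In Rankine: 173.7611 × 1.8 + 491.67 = 804.44°R.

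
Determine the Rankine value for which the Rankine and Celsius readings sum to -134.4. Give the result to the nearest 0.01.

89.20°R

Let R be the Rankine reading. The Celsius reading is C = 5/9·R - 273.15.
Require R + C = -134.4: (14/9)·R - 273.15 = -134.4.
R = (-134.4 + 273.15) / (14/9) = 89.20.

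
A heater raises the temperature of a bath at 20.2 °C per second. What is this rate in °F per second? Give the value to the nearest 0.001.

The quantity depends on a temperature interval, so only the ratio of degree sizes applies; the offset between the scales is irrelevant.
A change of 1°C is a change of 1.8°F, so 20.2 × 1.8 = 36.360.

36.360 °F/second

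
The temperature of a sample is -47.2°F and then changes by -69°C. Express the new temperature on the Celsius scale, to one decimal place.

Initial temperature in Celsius: (-47.2 - 32) × 5/9 = -44.0000°C.
Final Celsius temperature: -44.0000 - 69.0000 = -113.0000°C.

-113.0°C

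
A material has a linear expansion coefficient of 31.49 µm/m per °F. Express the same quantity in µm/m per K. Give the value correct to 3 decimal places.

56.682 µm/m per K

The quantity depends on a temperature interval, so only the ratio of degree sizes applies; the offset between the scales is irrelevant.
A change of 1 K is a change of 1.8°F, so per K the value is 31.49 × 1.8 = 56.682.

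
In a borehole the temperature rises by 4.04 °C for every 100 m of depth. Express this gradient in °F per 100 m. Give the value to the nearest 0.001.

7.272 °F/100 m

The quantity depends on a temperature interval, so only the ratio of degree sizes applies; the offset between the scales is irrelevant.
A change of 1°C is a change of 1.8°F, so 4.04 × 1.8 = 7.272.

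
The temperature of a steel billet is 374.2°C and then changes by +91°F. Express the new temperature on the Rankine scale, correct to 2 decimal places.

The 91°F change is an interval, so only the factor 5/9 applies: +91 × 5/9 = +50.5556°C.
Final Celsius temperature: 374.2000 + 50.5556 = 424.7556°C.
In Rankine: 424.7556 × 1.8 + 491.67 = 1256.23°R.

1256.23°R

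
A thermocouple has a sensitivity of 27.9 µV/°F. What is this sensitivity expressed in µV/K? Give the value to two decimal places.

The quantity depends on a temperature interval, so only the ratio of degree sizes applies; the offset between the scales is irrelevant.
A change of 1 K is a change of 1.8°F, so per K the value is 27.9 × 1.8 = 50.22.

50.22 µV/K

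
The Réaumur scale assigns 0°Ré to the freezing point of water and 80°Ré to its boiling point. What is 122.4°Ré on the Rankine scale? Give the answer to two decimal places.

Linear interpolation between the fixed points: C = (122.4 - 0) × 100 / (80 - 0) = 153.0000°C.
Then 153.0000 × 1.8 + 491.67 = 767.07°R.

767.07°R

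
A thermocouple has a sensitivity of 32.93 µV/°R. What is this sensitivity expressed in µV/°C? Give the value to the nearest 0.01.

59.27 µV/°C

Since only a temperature interval is involved, the additive offset between the scales drops out.
A change of 1°C is a change of 1.8°R, so per °C the value is 32.93 × 1.8 = 59.27.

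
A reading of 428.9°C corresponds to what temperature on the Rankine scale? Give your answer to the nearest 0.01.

In Rankine: 428.9000 × 1.8 + 491.67 = 1263.69°R.

1263.69°R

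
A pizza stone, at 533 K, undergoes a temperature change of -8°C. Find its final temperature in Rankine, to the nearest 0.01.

Initial temperature in Celsius: 533 - 273.15 = 259.8500°C.
Final Celsius temperature: 259.8500 - 8.0000 = 251.8500°C.
In Rankine: 251.8500 × 1.8 + 491.67 = 945.00°R.

945.00°R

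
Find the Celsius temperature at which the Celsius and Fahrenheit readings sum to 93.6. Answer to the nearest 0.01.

Let C be the Celsius reading. The Fahrenheit reading is F = 1.8·C + 32.
Require C + F = 93.6: (2.8)·C + 32 = 93.6.
C = (93.6 - 32) / (2.8) = 22.00.

22.00°C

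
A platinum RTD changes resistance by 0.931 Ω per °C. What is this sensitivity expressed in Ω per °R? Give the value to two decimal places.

Since only a temperature interval is involved, the additive offset between the scales drops out.
A change of 1°R is a change of 5/9°C, so per °R the value is 0.931 × 5/9 = 0.52.

0.52 Ω per °R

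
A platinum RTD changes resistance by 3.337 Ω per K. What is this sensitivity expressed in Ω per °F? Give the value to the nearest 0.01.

1.85 Ω per °F

The quantity depends on a temperature interval, so only the ratio of degree sizes applies; the offset between the scales is irrelevant.
A change of 1°F is a change of 5/9 K, so per °F the value is 3.337 × 5/9 = 1.85.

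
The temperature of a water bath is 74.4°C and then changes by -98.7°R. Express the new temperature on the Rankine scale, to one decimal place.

526.9°R

The 98.7°R change is an interval, so only the factor 5/9 applies: -98.7 × 5/9 = -54.8333°C.
Final Celsius temperature: 74.4000 - 54.8333 = 19.5667°C.
In Rankine: 19.5667 × 1.8 + 491.67 = 526.9°R.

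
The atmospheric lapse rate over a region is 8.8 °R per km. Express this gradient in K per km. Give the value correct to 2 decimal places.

4.89 K/km

The quantity depends on a temperature interval, so only the ratio of degree sizes applies; the offset between the scales is irrelevant.
A change of 1°R is a change of 5/9 K, so 8.8 × 5/9 = 4.89.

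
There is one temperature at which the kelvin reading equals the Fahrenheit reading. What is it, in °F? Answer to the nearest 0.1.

Let F be the Fahrenheit reading. The kelvin reading is K = 5/9·F + 255.372.
Set K = F: 5/9·F + 255.372 = F.
(-4/9)·F = -255.372  ⇒  F = 574.6.

574.6°F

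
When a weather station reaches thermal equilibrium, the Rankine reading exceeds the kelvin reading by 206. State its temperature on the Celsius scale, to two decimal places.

Let x be the kelvin reading; then the Rankine reading is 1.8·x.
(1.8·x) - x = 206  ⇒  (0.8)·x = 206  ⇒  x = 257.5000 K.
In Celsius: 257.5 - 273.15 = -15.65°C.

-15.65°C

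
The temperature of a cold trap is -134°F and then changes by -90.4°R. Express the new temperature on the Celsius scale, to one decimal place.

-142.4°C

Initial temperature in Celsius: (-134 - 32) × 5/9 = -92.2222°C.
The 90.4°R change is an interval, so only the factor 5/9 applies: -90.4 × 5/9 = -50.2222°C.
Final Celsius temperature: -92.2222 - 50.2222 = -142.4444°C.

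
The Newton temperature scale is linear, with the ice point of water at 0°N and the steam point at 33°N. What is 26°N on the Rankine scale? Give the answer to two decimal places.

633.49°R

Linear interpolation between the fixed points: C = (26 - 0) × 100 / (33 - 0) = 78.7879°C.
Then 78.7879 × 1.8 + 491.67 = 633.49°R.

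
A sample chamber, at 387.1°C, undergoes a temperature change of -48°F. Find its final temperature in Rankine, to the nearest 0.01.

1140.45°R

The 48°F change is an interval, so only the factor 5/9 applies: -48 × 5/9 = -26.6667°C.
Final Celsius temperature: 387.1000 - 26.6667 = 360.4333°C.
In Rankine: 360.4333 × 1.8 + 491.67 = 1140.45°R.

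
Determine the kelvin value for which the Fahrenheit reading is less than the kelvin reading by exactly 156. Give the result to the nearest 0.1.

Let K be the kelvin reading. The Fahrenheit reading is F = 1.8·K - 459.67.
Require F - K = -156: (0.8)·K - 459.67 = -156.
K = (-156 + 459.67) / (0.8) = 379.6.

379.6 K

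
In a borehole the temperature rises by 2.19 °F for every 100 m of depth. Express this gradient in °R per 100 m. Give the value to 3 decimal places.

Since only a temperature interval is involved, the additive offset between the scales drops out.
A change of 1°F is a change of 1°R, so 2.19 × 1 = 2.190.

2.190 °R/100 m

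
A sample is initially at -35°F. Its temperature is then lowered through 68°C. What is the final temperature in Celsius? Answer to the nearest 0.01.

Initial temperature in Celsius: (-35 - 32) × 5/9 = -37.2222°C.
Final Celsius temperature: -37.2222 - 68.0000 = -105.2222°C.

-105.22°C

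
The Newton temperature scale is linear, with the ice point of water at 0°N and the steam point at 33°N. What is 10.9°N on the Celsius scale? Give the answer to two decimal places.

Linear interpolation between the fixed points: C = (10.9 - 0) × 100 / (33 - 0) = 33.0303°C.

33.03°C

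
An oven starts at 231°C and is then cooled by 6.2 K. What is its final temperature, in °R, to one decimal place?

The 6.2 K change is an interval; Kelvin and Celsius degrees are the same size, so ΔC = -6.2°C.
Final Celsius temperature: 231.0000 - 6.2000 = 224.8000°C.
In Rankine: 224.8000 × 1.8 + 491.67 = 896.3°R.

896.3°R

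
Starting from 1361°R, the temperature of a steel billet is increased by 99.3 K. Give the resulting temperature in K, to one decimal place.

855.4 K

Initial temperature in Celsius: (1361 - 491.67) × 5/9 = 482.9611°C.
The 99.3 K change is an interval; Kelvin and Celsius degrees are the same size, so ΔC = +99.3°C.
Final Celsius temperature: 482.9611 + 99.3000 = 582.2611°C.
In kelvin: 582.2611 + 273.15 = 855.4 K.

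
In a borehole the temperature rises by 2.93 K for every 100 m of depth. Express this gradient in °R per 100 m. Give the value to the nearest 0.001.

Since only a temperature interval is involved, the additive offset between the scales drops out.
A change of 1 K is a change of 1.8°R, so 2.93 × 1.8 = 5.274.

5.274 °R/100 m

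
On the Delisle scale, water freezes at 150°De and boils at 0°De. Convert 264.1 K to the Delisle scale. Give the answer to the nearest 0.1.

First in Celsius: 264.1 - 273.15 = -9.0500°C.
Linearly onto the Delisle scale: 150 + (-9.0500 / 100) × (0 - 150) = 163.6°De.

163.6°De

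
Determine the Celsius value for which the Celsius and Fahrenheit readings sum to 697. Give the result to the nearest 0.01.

Let C be the Celsius reading. The Fahrenheit reading is F = 1.8·C + 32.
Require C + F = 697: (2.8)·C + 32 = 697.
C = (697 - 32) / (2.8) = 237.50.

237.50°C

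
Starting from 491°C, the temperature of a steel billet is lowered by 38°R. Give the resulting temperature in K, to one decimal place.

The 38°R change is an interval, so only the factor 5/9 applies: -38 × 5/9 = -21.1111°C.
Final Celsius temperature: 491.0000 - 21.1111 = 469.8889°C.
In kelvin: 469.8889 + 273.15 = 743.0 K.

743.0 K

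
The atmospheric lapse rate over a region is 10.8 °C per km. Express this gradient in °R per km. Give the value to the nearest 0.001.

The quantity depends on a temperature interval, so only the ratio of degree sizes applies; the offset between the scales is irrelevant.
A change of 1°C is a change of 1.8°R, so 10.8 × 1.8 = 19.440.

19.440 °R/km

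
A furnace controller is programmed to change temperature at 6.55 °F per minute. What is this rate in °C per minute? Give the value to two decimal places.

3.64 °C/minute

The quantity depends on a temperature interval, so only the ratio of degree sizes applies; the offset between the scales is irrelevant.
A change of 1°F is a change of 5/9°C, so 6.55 × 5/9 = 3.64.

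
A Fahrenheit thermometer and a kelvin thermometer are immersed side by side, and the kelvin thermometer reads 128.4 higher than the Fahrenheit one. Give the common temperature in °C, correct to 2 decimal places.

Let x be the Fahrenheit reading; then the kelvin reading is 5/9·x + 255.372.
(5/9·x + 255.372) - x = 128.4  ⇒  (-4/9)·x = -126.972  ⇒  x = 285.6875°F.
In Celsius: (285.6875 - 32) × 5/9 = 140.94°C.

140.94°C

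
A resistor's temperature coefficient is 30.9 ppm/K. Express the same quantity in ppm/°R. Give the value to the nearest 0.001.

Since only a temperature interval is involved, the additive offset between the scales drops out.
A change of 1°R is a change of 5/9 K, so per °R the value is 30.9 × 5/9 = 17.167.

17.167 ppm/°R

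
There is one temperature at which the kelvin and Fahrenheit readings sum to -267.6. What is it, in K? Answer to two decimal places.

68.60 K

Let K be the kelvin reading. The Fahrenheit reading is F = 1.8·K - 459.67.
Require K + F = -267.6: (2.8)·K - 459.67 = -267.6.
K = (-267.6 + 459.67) / (2.8) = 68.60.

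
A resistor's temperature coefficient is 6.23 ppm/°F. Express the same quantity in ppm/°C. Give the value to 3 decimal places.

11.214 ppm/°C

The quantity depends on a temperature interval, so only the ratio of degree sizes applies; the offset between the scales is irrelevant.
A change of 1°C is a change of 1.8°F, so per °C the value is 6.23 × 1.8 = 11.214.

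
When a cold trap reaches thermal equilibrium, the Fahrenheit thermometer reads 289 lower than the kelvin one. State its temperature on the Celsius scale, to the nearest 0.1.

Let x be the kelvin reading; then the Fahrenheit reading is 1.8·x - 459.67.
(1.8·x - 459.67) - x = -289  ⇒  (0.8)·x = 170.67  ⇒  x = 213.3375 K.
In Celsius: 213.3375 - 273.15 = -59.8°C.

-59.8°C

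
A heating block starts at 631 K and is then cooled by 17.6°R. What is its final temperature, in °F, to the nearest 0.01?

Initial temperature in Celsius: 631 - 273.15 = 357.8500°C.
The 17.6°R change is an interval, so only the factor 5/9 applies: -17.6 × 5/9 = -9.7778°C.
Final Celsius temperature: 357.8500 - 9.7778 = 348.0722°C.
In Fahrenheit: 348.0722 × 1.8 + 32 = 658.53°F.

658.53°F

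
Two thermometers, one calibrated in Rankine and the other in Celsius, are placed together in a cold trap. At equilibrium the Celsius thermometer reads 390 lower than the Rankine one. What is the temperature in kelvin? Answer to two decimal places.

Let x be the Rankine reading; then the Celsius reading is 5/9·x - 273.15.
(5/9·x - 273.15) - x = -390  ⇒  (-4/9)·x = -116.85  ⇒  x = 262.9125°R.
In Celsius: (262.9125 - 491.67) × 5/9 = -127.0875°C.
In kelvin: -127.0875 + 273.15 = 146.06 K.

146.06 K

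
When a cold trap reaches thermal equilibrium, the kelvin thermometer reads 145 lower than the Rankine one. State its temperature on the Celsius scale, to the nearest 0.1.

Let x be the Rankine reading; then the kelvin reading is 5/9·x.
(5/9·x) - x = -145  ⇒  (-4/9)·x = -145  ⇒  x = 326.2500°R.
In Celsius: (326.25 - 491.67) × 5/9 = -91.9°C.

-91.9°C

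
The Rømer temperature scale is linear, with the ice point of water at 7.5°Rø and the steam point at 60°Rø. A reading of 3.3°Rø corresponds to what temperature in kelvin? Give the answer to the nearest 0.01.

265.15 K

Linear interpolation between the fixed points: C = (3.3 - 7.5) × 100 / (60 - 7.5) = -8.0000°C.
Then -8.0000 + 273.15 = 265.15 K.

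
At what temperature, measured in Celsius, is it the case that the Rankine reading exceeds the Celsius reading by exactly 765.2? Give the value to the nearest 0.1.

Let C be the Celsius reading. The Rankine reading is R = 1.8·C + 491.67.
Require R - C = 765.2: (0.8)·C + 491.67 = 765.2.
C = (765.2 - 491.67) / (0.8) = 341.9.

341.9°C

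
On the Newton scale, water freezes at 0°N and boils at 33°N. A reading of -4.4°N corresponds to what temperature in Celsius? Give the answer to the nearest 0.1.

Linear interpolation between the fixed points: C = (-4.4 - 0) × 100 / (33 - 0) = -13.3333°C.

-13.3°C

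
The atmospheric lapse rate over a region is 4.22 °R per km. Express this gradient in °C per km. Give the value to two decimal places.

2.34 °C/km

The quantity depends on a temperature interval, so only the ratio of degree sizes applies; the offset between the scales is irrelevant.
A change of 1°R is a change of 5/9°C, so 4.22 × 5/9 = 2.34.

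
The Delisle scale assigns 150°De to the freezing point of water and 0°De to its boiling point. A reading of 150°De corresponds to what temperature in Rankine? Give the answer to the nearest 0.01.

Linear interpolation between the fixed points: C = (150 - 150) × 100 / (0 - 150) = 0.0000°C.
Then 0.0000 × 1.8 + 491.67 = 491.67°R.

491.67°R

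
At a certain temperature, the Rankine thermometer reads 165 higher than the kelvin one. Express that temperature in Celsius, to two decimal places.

Let x be the kelvin reading; then the Rankine reading is 1.8·x.
(1.8·x) - x = 165  ⇒  (0.8)·x = 165  ⇒  x = 206.2500 K.
In Celsius: 206.25 - 273.15 = -66.90°C.

-66.90°C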